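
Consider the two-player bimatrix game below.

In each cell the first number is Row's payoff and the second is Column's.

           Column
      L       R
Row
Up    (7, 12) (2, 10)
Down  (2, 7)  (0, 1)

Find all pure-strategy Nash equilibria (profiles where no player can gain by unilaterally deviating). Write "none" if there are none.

(Up, L)

Row against L: payoffs 7, 2 → best response Up.
Row against R: payoffs 2, 0 → best response Up.
Column against Up: payoffs 12, 10 → best response L.
Column against Down: payoffs 7, 1 → best response L.
Mutual best responses: (Up, L).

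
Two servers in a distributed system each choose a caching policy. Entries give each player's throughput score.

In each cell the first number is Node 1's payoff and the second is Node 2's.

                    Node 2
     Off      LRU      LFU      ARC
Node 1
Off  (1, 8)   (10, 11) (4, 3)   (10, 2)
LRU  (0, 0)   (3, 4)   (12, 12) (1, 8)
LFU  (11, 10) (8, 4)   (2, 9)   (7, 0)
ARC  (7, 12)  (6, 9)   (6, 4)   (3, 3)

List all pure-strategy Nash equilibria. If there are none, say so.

Mark each player's best response to every combination of opponents' strategies; a profile where every player is best-responding is a pure Nash equilibrium.
Node 1 against Off: payoffs 1, 0, 11, 7 → best response LFU.
Node 1 against LRU: payoffs 10, 3, 8, 6 → best response Off.
Node 1 against LFU: payoffs 4, 12, 2, 6 → best response LRU.
Node 1 against ARC: payoffs 10, 1, 7, 3 → best response Off.
Node 2 against Off: payoffs 8, 11, 3, 2 → best response LRU.
Node 2 against LRU: payoffs 0, 4, 12, 8 → best response LFU.
Node 2 against LFU: payoffs 10, 4, 9, 0 → best response Off.
Node 2 against ARC: payoffs 12, 9, 4, 3 → best response Off.
Mutual best responses: (Off, LRU); (LRU, LFU); (LFU, Off).

Pure-strategy Nash equilibria: (Off, LRU), (LRU, LFU), (LFU, Off)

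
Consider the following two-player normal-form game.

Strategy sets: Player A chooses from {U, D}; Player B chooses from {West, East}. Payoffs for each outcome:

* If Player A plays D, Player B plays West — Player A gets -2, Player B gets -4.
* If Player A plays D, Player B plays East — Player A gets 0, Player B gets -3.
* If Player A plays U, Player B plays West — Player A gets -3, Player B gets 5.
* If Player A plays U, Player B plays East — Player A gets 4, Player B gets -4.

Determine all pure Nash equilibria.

Player A against West: payoffs -3, -2 → best response D.
Player A against East: payoffs 4, 0 → best response U.
Player B against U: payoffs 5, -4 → best response West.
Player B against D: payoffs -4, -3 → best response East.
No profile is a mutual best response for all players.

This game has no pure Nash equilibrium.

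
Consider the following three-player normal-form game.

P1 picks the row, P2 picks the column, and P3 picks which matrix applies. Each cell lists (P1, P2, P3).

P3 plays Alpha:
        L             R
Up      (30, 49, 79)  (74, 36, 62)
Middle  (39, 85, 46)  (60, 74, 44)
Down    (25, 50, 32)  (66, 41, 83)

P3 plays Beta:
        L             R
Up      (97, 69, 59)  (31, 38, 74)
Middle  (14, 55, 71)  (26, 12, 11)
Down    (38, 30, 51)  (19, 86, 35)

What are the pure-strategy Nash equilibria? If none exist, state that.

(Up, L, Alpha): P1 can switch to Middle (30 → 39). Not NE.
(Up, L, Beta): P3 can switch to Alpha (59 → 79). Not NE.
(Up, R, Alpha): P2 can switch to L (36 → 49). Not NE.
(Up, R, Beta): P2 can switch to L (38 → 69). Not NE.
(Middle, L, Alpha): P3 can switch to Beta (46 → 71). Not NE.
(Middle, L, Beta): P1 can switch to Up (14 → 97). Not NE.
(Middle, R, Alpha): P1 can switch to Up (60 → 74). Not NE.
(Middle, R, Beta): P1 can switch to Up (26 → 31). Not NE.
(The remaining 4 profiles each have a profitable deviation by the same check.)

This game has no pure Nash equilibrium.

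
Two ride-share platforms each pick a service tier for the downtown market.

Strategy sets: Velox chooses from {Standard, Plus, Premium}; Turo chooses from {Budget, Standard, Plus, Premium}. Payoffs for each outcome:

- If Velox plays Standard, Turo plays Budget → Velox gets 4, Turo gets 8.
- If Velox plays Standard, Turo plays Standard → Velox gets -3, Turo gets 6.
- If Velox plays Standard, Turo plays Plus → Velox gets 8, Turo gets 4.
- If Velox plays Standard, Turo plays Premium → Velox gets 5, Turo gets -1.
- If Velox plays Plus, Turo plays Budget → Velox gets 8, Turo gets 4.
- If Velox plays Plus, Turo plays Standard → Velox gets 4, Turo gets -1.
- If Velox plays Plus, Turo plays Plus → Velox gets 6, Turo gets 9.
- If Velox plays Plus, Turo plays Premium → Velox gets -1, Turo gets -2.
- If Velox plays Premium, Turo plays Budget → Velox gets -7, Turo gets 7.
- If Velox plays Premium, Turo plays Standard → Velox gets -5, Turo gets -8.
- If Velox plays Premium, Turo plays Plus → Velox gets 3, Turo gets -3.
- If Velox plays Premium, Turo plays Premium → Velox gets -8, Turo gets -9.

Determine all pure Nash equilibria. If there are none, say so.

This game has no pure Nash equilibrium.

For each player, find the best response to each opponent profile; mutual best responses are the pure NE.
Velox against Budget: payoffs 4, 8, -7 → best response Plus.
Velox against Standard: payoffs -3, 4, -5 → best response Plus.
Velox against Plus: payoffs 8, 6, 3 → best response Standard.
Velox against Premium: payoffs 5, -1, -8 → best response Standard.
Turo against Standard: payoffs 8, 6, 4, -1 → best response Budget.
Turo against Plus: payoffs 4, -1, 9, -2 → best response Plus.
Turo against Premium: payoffs 7, -8, -3, -9 → best response Budget.
No profile is a mutual best response for all players.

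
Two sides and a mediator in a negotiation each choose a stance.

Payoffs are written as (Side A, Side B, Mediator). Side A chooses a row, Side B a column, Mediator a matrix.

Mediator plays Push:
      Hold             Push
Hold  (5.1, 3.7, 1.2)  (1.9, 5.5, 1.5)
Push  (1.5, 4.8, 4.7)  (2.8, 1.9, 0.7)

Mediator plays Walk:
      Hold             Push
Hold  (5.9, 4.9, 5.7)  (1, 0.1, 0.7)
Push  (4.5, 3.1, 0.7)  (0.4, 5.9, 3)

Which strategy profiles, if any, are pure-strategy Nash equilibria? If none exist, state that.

(Hold, Hold, Push): Side B can switch to Push (3.7 → 5.5). Not NE.
(Hold, Hold, Walk): Side A gets 5.9, best alternative 4.5; Side B gets 4.9, best alternative 0.1; Mediator gets 5.7, best alternative 1.2. No profitable deviation — NE.
(Hold, Push, Push): Side A can switch to Push (1.9 → 2.8). Not NE.
(Hold, Push, Walk): Side B can switch to Hold (0.1 → 4.9). Not NE.
(Push, Hold, Push): Side A can switch to Hold (1.5 → 5.1). Not NE.
(Push, Hold, Walk): Side A can switch to Hold (4.5 → 5.9). Not NE.
(Push, Push, Push): Side B can switch to Hold (1.9 → 4.8). Not NE.
(Push, Push, Walk): Side A can switch to Hold (0.4 → 1). Not NE.

The unique pure-strategy Nash equilibrium is (Hold, Hold, Walk).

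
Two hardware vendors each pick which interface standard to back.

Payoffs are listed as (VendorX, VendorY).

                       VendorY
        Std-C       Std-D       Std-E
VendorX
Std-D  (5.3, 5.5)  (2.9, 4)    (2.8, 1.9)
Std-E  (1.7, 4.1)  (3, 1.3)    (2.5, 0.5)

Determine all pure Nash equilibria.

Check each profile: it is a Nash equilibrium iff no player can strictly gain by switching unilaterally.
(Std-D, Std-C): VendorX gets 5.3, best alternative 1.7; VendorY gets 5.5, best alternative 4. No profitable deviation — NE.
(Std-D, Std-D): VendorX can switch to Std-E (2.9 → 3). Not NE.
(Std-D, Std-E): VendorY can switch to Std-C (1.9 → 5.5). Not NE.
(Std-E, Std-C): VendorX can switch to Std-D (1.7 → 5.3). Not NE.
(Std-E, Std-D): VendorY can switch to Std-C (1.3 → 4.1). Not NE.
(Std-E, Std-E): VendorX can switch to Std-D (2.5 → 2.8). Not NE.

(Std-D, Std-C)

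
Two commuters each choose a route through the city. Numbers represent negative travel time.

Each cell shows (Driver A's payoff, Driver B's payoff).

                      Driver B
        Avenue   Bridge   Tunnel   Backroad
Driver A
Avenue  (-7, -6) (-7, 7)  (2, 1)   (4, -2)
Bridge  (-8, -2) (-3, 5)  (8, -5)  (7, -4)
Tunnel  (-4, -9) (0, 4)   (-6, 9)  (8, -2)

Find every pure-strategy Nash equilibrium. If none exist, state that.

No pure-strategy Nash equilibrium.

(Avenue, Avenue): Driver A can switch to Tunnel (-7 → -4). Not NE.
(Avenue, Bridge): Driver A can switch to Bridge (-7 → -3). Not NE.
(Avenue, Tunnel): Driver A can switch to Bridge (2 → 8). Not NE.
(Avenue, Backroad): Driver A can switch to Bridge (4 → 7). Not NE.
(Bridge, Avenue): Driver A can switch to Avenue (-8 → -7). Not NE.
(Bridge, Bridge): Driver A can switch to Tunnel (-3 → 0). Not NE.
(Bridge, Tunnel): Driver B can switch to Avenue (-5 → -2). Not NE.
(Bridge, Backroad): Driver A can switch to Tunnel (7 → 8). Not NE.
(The remaining 4 profiles each have a profitable deviation by the same check.)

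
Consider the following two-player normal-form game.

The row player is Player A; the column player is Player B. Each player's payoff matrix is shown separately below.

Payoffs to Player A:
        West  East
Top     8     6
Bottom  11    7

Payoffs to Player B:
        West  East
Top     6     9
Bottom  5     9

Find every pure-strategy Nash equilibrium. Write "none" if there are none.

For each strategy profile, look for a profitable unilateral deviation.
(Top, West): Player A can switch to Bottom (8 → 11). Not NE.
(Top, East): Player A can switch to Bottom (6 → 7). Not NE.
(Bottom, West): Player B can switch to East (5 → 9). Not NE.
(Bottom, East): Player A gets 7, best alternative 6; Player B gets 9, best alternative 5. No profitable deviation — NE.

(Bottom, East)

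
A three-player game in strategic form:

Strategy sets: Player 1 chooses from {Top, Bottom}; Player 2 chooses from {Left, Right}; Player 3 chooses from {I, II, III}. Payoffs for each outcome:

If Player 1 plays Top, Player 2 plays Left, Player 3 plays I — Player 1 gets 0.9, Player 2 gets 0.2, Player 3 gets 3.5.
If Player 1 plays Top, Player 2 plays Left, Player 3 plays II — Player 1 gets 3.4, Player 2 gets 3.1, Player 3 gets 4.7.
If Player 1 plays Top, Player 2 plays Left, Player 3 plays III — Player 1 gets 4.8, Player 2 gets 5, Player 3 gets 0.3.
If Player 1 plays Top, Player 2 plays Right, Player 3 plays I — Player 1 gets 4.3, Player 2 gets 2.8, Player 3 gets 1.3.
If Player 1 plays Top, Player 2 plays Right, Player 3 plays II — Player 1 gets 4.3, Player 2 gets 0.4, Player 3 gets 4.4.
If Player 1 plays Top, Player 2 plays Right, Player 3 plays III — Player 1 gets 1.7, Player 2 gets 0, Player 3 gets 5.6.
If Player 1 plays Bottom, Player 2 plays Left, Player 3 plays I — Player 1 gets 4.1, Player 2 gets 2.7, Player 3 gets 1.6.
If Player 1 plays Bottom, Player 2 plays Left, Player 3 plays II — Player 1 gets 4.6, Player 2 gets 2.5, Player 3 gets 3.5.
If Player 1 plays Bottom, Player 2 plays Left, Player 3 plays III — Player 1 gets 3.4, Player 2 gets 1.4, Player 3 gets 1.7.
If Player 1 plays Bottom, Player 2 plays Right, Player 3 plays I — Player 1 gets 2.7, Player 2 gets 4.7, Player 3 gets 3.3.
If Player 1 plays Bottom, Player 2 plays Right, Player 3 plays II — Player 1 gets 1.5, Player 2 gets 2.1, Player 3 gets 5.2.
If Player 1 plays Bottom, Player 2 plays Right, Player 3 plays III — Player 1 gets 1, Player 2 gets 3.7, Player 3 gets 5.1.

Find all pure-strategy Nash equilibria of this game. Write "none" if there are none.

Player 1 against (Left, I): payoffs 0.9, 4.1 → best response Bottom.
Player 1 against (Left, II): payoffs 3.4, 4.6 → best response Bottom.
Player 1 against (Left, III): payoffs 4.8, 3.4 → best response Top.
Player 1 against (Right, I): payoffs 4.3, 2.7 → best response Top.
Player 1 against (Right, II): payoffs 4.3, 1.5 → best response Top.
Player 1 against (Right, III): payoffs 1.7, 1 → best response Top.
Player 2 against (Top, I): payoffs 0.2, 2.8 → best response Right.
Player 2 against (Top, II): payoffs 3.1, 0.4 → best response Left.
Player 2 against (Top, III): payoffs 5, 0 → best response Left.
Player 2 against (Bottom, I): payoffs 2.7, 4.7 → best response Right.
Player 2 against (Bottom, II): payoffs 2.5, 2.1 → best response Left.
Player 2 against (Bottom, III): payoffs 1.4, 3.7 → best response Right.
Player 3 against (Top, Left): payoffs 3.5, 4.7, 0.3 → best response II.
Player 3 against (Top, Right): payoffs 1.3, 4.4, 5.6 → best response III.
Player 3 against (Bottom, Left): payoffs 1.6, 3.5, 1.7 → best response II.
Player 3 against (Bottom, Right): payoffs 3.3, 5.2, 5.1 → best response II.
Mutual best responses: (Bottom, Left, II).

Pure NE: (Bottom, Left, II)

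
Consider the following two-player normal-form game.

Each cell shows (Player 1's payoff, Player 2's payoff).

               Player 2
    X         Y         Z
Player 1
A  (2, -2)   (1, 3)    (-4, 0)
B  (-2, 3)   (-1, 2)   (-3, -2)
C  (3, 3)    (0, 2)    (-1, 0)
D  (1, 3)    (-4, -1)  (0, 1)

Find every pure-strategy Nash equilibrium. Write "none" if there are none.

Pure-strategy Nash equilibria: (A, Y); (C, X)

(A, X): Player 1 can switch to C (2 → 3). Not NE.
(A, Y): Player 1 gets 1, best alternative 0; Player 2 gets 3, best alternative 0. No profitable deviation — NE.
(A, Z): Player 1 can switch to B (-4 → -3). Not NE.
(B, X): Player 1 can switch to A (-2 → 2). Not NE.
(B, Y): Player 1 can switch to A (-1 → 1). Not NE.
(B, Z): Player 1 can switch to C (-3 → -1). Not NE.
(C, X): Player 1 gets 3, best alternative 2; Player 2 gets 3, best alternative 2. No profitable deviation — NE.
(C, Y): Player 1 can switch to A (0 → 1). Not NE.
(C, Z): Player 1 can switch to D (-1 → 0). Not NE.
(D, X): Player 1 can switch to A (1 → 2). Not NE.
(D, Y): Player 1 can switch to A (-4 → 1). Not NE.
(D, Z): Player 2 can switch to X (1 → 3). Not NE.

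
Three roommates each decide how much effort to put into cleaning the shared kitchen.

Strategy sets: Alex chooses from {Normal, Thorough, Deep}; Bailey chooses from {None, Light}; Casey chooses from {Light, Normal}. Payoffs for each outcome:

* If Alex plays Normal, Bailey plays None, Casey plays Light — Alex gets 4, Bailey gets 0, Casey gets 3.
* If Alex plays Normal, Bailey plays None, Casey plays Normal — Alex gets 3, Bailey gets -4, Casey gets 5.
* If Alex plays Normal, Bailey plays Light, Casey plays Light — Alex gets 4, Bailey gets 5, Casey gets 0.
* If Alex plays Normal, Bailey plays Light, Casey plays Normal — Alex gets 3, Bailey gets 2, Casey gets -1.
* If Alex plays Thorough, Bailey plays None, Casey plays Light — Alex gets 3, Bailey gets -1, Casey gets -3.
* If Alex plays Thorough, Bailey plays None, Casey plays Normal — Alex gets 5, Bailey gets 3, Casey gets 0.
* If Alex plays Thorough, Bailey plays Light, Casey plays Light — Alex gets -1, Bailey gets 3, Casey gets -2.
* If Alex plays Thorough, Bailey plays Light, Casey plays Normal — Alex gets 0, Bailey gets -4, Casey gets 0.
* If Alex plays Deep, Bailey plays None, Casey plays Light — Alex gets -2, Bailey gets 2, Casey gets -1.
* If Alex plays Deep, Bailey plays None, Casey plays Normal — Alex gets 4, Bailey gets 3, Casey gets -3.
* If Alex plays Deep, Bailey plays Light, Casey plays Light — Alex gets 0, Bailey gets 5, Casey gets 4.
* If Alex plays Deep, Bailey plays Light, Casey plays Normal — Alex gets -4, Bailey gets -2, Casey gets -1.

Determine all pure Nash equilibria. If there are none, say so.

Pure-strategy Nash equilibria: (Normal, Light, Light), (Thorough, None, Normal)

Alex against (None, Light): payoffs 4, 3, -2 → best response Normal.
Alex against (None, Normal): payoffs 3, 5, 4 → best response Thorough.
Alex against (Light, Light): payoffs 4, -1, 0 → best response Normal.
Alex against (Light, Normal): payoffs 3, 0, -4 → best response Normal.
Bailey against (Normal, Light): payoffs 0, 5 → best response Light.
Bailey against (Normal, Normal): payoffs -4, 2 → best response Light.
Bailey against (Thorough, Light): payoffs -1, 3 → best response Light.
Bailey against (Thorough, Normal): payoffs 3, -4 → best response None.
Bailey against (Deep, Light): payoffs 2, 5 → best response Light.
Bailey against (Deep, Normal): payoffs 3, -2 → best response None.
Casey against (Normal, None): payoffs 3, 5 → best response Normal.
Casey against (Normal, Light): payoffs 0, -1 → best response Light.
Casey against (Thorough, None): payoffs -3, 0 → best response Normal.
Casey against (Thorough, Light): payoffs -2, 0 → best response Normal.
Casey against (Deep, None): payoffs -1, -3 → best response Light.
Casey against (Deep, Light): payoffs 4, -1 → best response Light.
Mutual best responses: (Normal, Light, Light); (Thorough, None, Normal).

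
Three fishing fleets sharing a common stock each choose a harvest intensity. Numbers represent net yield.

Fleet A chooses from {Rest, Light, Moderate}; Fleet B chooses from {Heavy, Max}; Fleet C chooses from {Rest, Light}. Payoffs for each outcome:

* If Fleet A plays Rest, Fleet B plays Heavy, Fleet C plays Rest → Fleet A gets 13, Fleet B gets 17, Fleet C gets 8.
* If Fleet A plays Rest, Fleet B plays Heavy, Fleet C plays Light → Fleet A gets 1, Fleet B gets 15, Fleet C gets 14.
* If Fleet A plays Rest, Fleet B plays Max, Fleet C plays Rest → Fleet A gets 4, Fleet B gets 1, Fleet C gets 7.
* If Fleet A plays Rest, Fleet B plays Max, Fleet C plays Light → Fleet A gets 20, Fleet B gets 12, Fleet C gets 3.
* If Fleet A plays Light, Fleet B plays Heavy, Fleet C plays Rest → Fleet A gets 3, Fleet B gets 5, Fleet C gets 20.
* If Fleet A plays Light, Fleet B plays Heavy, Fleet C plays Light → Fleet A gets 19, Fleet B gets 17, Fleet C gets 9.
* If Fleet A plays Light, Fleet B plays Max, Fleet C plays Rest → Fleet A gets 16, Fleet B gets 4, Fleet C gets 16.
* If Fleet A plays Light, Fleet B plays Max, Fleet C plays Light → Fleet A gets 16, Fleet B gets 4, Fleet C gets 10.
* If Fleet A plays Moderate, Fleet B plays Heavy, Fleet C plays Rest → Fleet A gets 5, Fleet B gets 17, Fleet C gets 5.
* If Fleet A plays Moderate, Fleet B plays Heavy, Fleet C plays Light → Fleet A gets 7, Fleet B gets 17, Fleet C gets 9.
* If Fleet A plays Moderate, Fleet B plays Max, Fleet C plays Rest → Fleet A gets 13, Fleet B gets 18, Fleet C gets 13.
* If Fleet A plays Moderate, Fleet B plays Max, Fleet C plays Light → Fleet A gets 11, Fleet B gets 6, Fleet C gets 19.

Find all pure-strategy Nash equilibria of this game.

Fleet A against (Heavy, Rest): payoffs 13, 3, 5 → best response Rest.
Fleet A against (Heavy, Light): payoffs 1, 19, 7 → best response Light.
Fleet A against (Max, Rest): payoffs 4, 16, 13 → best response Light.
Fleet A against (Max, Light): payoffs 20, 16, 11 → best response Rest.
Fleet B against (Rest, Rest): payoffs 17, 1 → best response Heavy.
Fleet B against (Rest, Light): payoffs 15, 12 → best response Heavy.
Fleet B against (Light, Rest): payoffs 5, 4 → best response Heavy.
Fleet B against (Light, Light): payoffs 17, 4 → best response Heavy.
Fleet B against (Moderate, Rest): payoffs 17, 18 → best response Max.
Fleet B against (Moderate, Light): payoffs 17, 6 → best response Heavy.
Fleet C against (Rest, Heavy): payoffs 8, 14 → best response Light.
Fleet C against (Rest, Max): payoffs 7, 3 → best response Rest.
Fleet C against (Light, Heavy): payoffs 20, 9 → best response Rest.
Fleet C against (Light, Max): payoffs 16, 10 → best response Rest.
Fleet C against (Moderate, Heavy): payoffs 5, 9 → best response Light.
Fleet C against (Moderate, Max): payoffs 13, 19 → best response Light.
No profile is a mutual best response for all players.

There is no pure-strategy Nash equilibrium.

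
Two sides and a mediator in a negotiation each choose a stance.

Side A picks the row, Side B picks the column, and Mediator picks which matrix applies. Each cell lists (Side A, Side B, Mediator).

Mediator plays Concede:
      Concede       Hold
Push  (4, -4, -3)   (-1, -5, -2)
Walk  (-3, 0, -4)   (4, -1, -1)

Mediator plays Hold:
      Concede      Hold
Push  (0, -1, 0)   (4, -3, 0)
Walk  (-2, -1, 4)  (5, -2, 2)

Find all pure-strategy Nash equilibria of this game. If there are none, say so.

Pure NE: (Push, Concede, Hold)

Side A against (Concede, Concede): payoffs 4, -3 → best response Push.
Side A against (Concede, Hold): payoffs 0, -2 → best response Push.
Side A against (Hold, Concede): payoffs -1, 4 → best response Walk.
Side A against (Hold, Hold): payoffs 4, 5 → best response Walk.
Side B against (Push, Concede): payoffs -4, -5 → best response Concede.
Side B against (Push, Hold): payoffs -1, -3 → best response Concede.
Side B against (Walk, Concede): payoffs 0, -1 → best response Concede.
Side B against (Walk, Hold): payoffs -1, -2 → best response Concede.
Mediator against (Push, Concede): payoffs -3, 0 → best response Hold.
Mediator against (Push, Hold): payoffs -2, 0 → best response Hold.
Mediator against (Walk, Concede): payoffs -4, 4 → best response Hold.
Mediator against (Walk, Hold): payoffs -1, 2 → best response Hold.
Mutual best responses: (Push, Concede, Hold).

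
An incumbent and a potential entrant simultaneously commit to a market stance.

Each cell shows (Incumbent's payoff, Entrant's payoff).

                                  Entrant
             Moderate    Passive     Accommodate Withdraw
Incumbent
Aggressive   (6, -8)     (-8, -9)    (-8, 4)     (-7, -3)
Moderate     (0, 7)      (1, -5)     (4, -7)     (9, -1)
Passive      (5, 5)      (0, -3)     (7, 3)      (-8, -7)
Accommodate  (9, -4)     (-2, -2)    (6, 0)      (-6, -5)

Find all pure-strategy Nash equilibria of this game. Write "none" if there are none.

(Aggressive, Moderate): Incumbent can switch to Accommodate (6 → 9). Not NE.
(Aggressive, Passive): Incumbent can switch to Moderate (-8 → 1). Not NE.
(Aggressive, Accommodate): Incumbent can switch to Moderate (-8 → 4). Not NE.
(Aggressive, Withdraw): Incumbent can switch to Moderate (-7 → 9). Not NE.
(Moderate, Moderate): Incumbent can switch to Aggressive (0 → 6). Not NE.
(Moderate, Passive): Entrant can switch to Moderate (-5 → 7). Not NE.
(The remaining 10 profiles each have a profitable deviation by the same check.)

No pure-strategy Nash equilibrium.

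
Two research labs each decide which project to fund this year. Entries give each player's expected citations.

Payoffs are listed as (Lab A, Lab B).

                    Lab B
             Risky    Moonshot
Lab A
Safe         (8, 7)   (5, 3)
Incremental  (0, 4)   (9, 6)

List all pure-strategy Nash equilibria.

Lab A against Risky: payoffs 8, 0 → best response Safe.
Lab A against Moonshot: payoffs 5, 9 → best response Incremental.
Lab B against Safe: payoffs 7, 3 → best response Risky.
Lab B against Incremental: payoffs 4, 6 → best response Moonshot.
Mutual best responses: (Safe, Risky); (Incremental, Moonshot).

(Safe, Risky) and (Incremental, Moonshot)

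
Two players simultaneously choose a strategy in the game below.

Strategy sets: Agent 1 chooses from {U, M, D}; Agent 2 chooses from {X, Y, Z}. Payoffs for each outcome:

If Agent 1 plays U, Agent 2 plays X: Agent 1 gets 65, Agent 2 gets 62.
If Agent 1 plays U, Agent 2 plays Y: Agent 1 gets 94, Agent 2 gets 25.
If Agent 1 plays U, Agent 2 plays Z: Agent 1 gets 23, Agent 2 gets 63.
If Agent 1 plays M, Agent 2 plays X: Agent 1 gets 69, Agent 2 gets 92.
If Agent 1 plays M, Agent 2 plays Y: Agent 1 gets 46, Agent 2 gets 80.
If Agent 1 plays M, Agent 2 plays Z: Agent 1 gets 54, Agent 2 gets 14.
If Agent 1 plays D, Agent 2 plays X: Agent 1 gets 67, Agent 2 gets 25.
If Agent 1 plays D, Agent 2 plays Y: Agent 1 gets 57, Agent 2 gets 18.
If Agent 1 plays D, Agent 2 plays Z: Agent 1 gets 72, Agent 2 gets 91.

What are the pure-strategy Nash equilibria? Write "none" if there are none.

(M, X) and (D, Z)

(U, X): Agent 1 can switch to M (65 → 69). Not NE.
(U, Y): Agent 2 can switch to X (25 → 62). Not NE.
(U, Z): Agent 1 can switch to M (23 → 54). Not NE.
(M, X): Agent 1 gets 69, best alternative 67; Agent 2 gets 92, best alternative 80. No profitable deviation — NE.
(M, Y): Agent 1 can switch to U (46 → 94). Not NE.
(M, Z): Agent 1 can switch to D (54 → 72). Not NE.
(D, X): Agent 1 can switch to M (67 → 69). Not NE.
(D, Y): Agent 1 can switch to U (57 → 94). Not NE.
(D, Z): Agent 1 gets 72, best alternative 54; Agent 2 gets 91, best alternative 25. No profitable deviation — NE.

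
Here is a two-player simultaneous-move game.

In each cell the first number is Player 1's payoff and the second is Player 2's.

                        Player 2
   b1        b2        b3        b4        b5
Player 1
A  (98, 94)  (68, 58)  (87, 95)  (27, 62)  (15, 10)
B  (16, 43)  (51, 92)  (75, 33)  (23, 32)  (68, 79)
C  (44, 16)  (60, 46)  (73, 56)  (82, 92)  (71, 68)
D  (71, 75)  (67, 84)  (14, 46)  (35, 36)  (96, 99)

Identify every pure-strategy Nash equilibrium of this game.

For each strategy profile, look for a profitable unilateral deviation.
(A, b1): Player 2 can switch to b3 (94 → 95). Not NE.
(A, b2): Player 2 can switch to b1 (58 → 94). Not NE.
(A, b3): Player 1 gets 87, best alternative 75; Player 2 gets 95, best alternative 94. No profitable deviation — NE.
(A, b4): Player 1 can switch to C (27 → 82). Not NE.
(A, b5): Player 1 can switch to B (15 → 68). Not NE.
(B, b1): Player 1 can switch to A (16 → 98). Not NE.
(B, b2): Player 1 can switch to A (51 → 68). Not NE.
(B, b3): Player 1 can switch to A (75 → 87). Not NE.
(B, b4): Player 1 can switch to A (23 → 27). Not NE.
(C, b4): Player 1 gets 82, best alternative 35; Player 2 gets 92, best alternative 68. No profitable deviation — NE.
(D, b5): Player 1 gets 96, best alternative 71; Player 2 gets 99, best alternative 84. No profitable deviation — NE.
(The remaining 9 profiles each have a profitable deviation by the same check.)

Pure-strategy Nash equilibria: (A, b3), (C, b4), (D, b5)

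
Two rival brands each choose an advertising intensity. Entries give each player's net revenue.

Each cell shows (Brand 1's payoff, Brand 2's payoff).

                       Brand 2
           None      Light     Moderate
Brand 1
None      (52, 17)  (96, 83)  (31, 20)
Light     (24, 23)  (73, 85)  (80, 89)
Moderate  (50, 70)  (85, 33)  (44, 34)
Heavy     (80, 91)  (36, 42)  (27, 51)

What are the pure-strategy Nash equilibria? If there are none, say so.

The pure Nash equilibria are (None, Light); (Light, Moderate); (Heavy, None).

For each player, find the best response to each opponent profile; mutual best responses are the pure NE.
Brand 1 against None: payoffs 52, 24, 50, 80 → best response Heavy.
Brand 1 against Light: payoffs 96, 73, 85, 36 → best response None.
Brand 1 against Moderate: payoffs 31, 80, 44, 27 → best response Light.
Brand 2 against None: payoffs 17, 83, 20 → best response Light.
Brand 2 against Light: payoffs 23, 85, 89 → best response Moderate.
Brand 2 against Moderate: payoffs 70, 33, 34 → best response None.
Brand 2 against Heavy: payoffs 91, 42, 51 → best response None.
Mutual best responses: (None, Light); (Light, Moderate); (Heavy, None).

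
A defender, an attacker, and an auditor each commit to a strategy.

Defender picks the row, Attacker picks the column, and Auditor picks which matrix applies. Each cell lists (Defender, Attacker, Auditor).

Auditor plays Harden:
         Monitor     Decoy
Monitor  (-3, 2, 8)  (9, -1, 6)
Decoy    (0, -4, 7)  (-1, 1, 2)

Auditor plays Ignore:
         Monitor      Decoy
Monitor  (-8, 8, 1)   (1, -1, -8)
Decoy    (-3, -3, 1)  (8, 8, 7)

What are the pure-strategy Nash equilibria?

Defender against (Monitor, Harden): payoffs -3, 0 → best response Decoy.
Defender against (Monitor, Ignore): payoffs -8, -3 → best response Decoy.
Defender against (Decoy, Harden): payoffs 9, -1 → best response Monitor.
Defender against (Decoy, Ignore): payoffs 1, 8 → best response Decoy.
Attacker against (Monitor, Harden): payoffs 2, -1 → best response Monitor.
Attacker against (Monitor, Ignore): payoffs 8, -1 → best response Monitor.
Attacker against (Decoy, Harden): payoffs -4, 1 → best response Decoy.
Attacker against (Decoy, Ignore): payoffs -3, 8 → best response Decoy.
Auditor against (Monitor, Monitor): payoffs 8, 1 → best response Harden.
Auditor against (Monitor, Decoy): payoffs 6, -8 → best response Harden.
Auditor against (Decoy, Monitor): payoffs 7, 1 → best response Harden.
Auditor against (Decoy, Decoy): payoffs 2, 7 → best response Ignore.
Mutual best responses: (Decoy, Decoy, Ignore).

(Decoy, Decoy, Ignore)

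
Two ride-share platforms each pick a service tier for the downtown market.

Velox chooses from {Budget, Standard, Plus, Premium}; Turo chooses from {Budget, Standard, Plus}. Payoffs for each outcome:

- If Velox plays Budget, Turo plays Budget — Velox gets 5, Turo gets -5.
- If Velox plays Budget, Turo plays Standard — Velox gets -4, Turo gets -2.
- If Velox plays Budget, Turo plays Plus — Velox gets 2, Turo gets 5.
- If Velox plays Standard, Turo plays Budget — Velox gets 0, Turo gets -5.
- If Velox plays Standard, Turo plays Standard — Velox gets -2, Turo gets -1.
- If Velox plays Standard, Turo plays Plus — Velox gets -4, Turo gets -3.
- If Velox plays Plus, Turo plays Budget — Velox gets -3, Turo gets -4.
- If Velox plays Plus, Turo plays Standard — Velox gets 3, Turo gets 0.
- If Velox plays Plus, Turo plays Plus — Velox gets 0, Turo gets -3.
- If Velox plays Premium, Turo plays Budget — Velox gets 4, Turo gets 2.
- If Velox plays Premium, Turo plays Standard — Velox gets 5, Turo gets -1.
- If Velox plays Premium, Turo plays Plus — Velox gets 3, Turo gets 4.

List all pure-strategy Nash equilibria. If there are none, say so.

Velox against Budget: payoffs 5, 0, -3, 4 → best response Budget.
Velox against Standard: payoffs -4, -2, 3, 5 → best response Premium.
Velox against Plus: payoffs 2, -4, 0, 3 → best response Premium.
Turo against Budget: payoffs -5, -2, 5 → best response Plus.
Turo against Standard: payoffs -5, -1, -3 → best response Standard.
Turo against Plus: payoffs -4, 0, -3 → best response Standard.
Turo against Premium: payoffs 2, -1, 4 → best response Plus.
Mutual best responses: (Premium, Plus).

The unique pure-strategy Nash equilibrium is (Premium, Plus).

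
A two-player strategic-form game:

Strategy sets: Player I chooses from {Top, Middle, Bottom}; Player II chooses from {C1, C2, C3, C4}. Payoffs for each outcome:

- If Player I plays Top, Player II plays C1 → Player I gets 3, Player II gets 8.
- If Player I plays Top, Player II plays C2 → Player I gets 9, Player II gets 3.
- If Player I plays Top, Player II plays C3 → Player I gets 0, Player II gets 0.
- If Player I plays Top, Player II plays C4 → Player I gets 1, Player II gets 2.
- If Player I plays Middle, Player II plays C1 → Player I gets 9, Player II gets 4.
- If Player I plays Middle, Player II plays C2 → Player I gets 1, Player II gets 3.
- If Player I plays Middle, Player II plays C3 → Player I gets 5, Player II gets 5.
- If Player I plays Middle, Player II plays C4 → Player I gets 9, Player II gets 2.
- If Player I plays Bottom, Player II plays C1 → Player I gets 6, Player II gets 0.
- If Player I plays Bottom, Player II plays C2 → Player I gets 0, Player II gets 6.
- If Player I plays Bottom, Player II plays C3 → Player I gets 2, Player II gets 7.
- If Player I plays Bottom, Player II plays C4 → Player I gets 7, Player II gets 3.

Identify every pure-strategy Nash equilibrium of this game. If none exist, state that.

Player I against C1: payoffs 3, 9, 6 → best response Middle.
Player I against C2: payoffs 9, 1, 0 → best response Top.
Player I against C3: payoffs 0, 5, 2 → best response Middle.
Player I against C4: payoffs 1, 9, 7 → best response Middle.
Player II against Top: payoffs 8, 3, 0, 2 → best response C1.
Player II against Middle: payoffs 4, 3, 5, 2 → best response C3.
Player II against Bottom: payoffs 0, 6, 7, 3 → best response C3.
Mutual best responses: (Middle, C3).

Pure NE: (Middle, C3)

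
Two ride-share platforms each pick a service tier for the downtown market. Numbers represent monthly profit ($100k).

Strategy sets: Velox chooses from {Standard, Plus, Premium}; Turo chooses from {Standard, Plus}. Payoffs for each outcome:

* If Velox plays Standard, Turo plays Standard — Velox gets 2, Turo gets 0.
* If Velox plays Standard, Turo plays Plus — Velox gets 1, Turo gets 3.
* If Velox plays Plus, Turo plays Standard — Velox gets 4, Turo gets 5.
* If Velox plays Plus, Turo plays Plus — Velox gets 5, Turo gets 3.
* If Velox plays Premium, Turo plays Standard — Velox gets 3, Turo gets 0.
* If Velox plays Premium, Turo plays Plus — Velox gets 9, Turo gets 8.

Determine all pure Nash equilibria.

(Plus, Standard) and (Premium, Plus)

Check each profile: it is a Nash equilibrium iff no player can strictly gain by switching unilaterally.
(Standard, Standard): Velox can switch to Plus (2 → 4). Not NE.
(Standard, Plus): Velox can switch to Plus (1 → 5). Not NE.
(Plus, Standard): Velox gets 4, best alternative 3; Turo gets 5, best alternative 3. No profitable deviation — NE.
(Plus, Plus): Velox can switch to Premium (5 → 9). Not NE.
(Premium, Standard): Velox can switch to Plus (3 → 4). Not NE.
(Premium, Plus): Velox gets 9, best alternative 5; Turo gets 8, best alternative 0. No profitable deviation — NE.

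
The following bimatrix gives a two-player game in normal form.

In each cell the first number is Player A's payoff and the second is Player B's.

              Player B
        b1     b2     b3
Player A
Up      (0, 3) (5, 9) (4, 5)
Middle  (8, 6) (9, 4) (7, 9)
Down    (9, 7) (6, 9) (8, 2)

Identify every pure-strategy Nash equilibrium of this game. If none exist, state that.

(Up, b1): Player A can switch to Middle (0 → 8). Not NE.
(Up, b2): Player A can switch to Middle (5 → 9). Not NE.
(Up, b3): Player A can switch to Middle (4 → 7). Not NE.
(Middle, b1): Player A can switch to Down (8 → 9). Not NE.
(Middle, b2): Player B can switch to b1 (4 → 6). Not NE.
(Middle, b3): Player A can switch to Down (7 → 8). Not NE.
(Down, b1): Player B can switch to b2 (7 → 9). Not NE.
(Down, b2): Player A can switch to Middle (6 → 9). Not NE.
(The remaining 1 profile has a profitable deviation by the same check.)

none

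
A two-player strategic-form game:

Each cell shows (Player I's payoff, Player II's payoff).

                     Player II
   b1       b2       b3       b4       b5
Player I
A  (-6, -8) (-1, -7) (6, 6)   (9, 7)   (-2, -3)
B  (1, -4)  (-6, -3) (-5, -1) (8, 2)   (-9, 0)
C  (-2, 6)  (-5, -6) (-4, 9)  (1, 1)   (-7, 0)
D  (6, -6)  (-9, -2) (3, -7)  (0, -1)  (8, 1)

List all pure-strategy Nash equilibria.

(A, b1): Player I can switch to B (-6 → 1). Not NE.
(A, b2): Player II can switch to b3 (-7 → 6). Not NE.
(A, b3): Player II can switch to b4 (6 → 7). Not NE.
(A, b4): Player I gets 9, best alternative 8; Player II gets 7, best alternative 6. No profitable deviation — NE.
(A, b5): Player I can switch to D (-2 → 8). Not NE.
(B, b1): Player I can switch to D (1 → 6). Not NE.
(B, b2): Player I can switch to A (-6 → -1). Not NE.
(B, b3): Player I can switch to A (-5 → 6). Not NE.
(B, b4): Player I can switch to A (8 → 9). Not NE.
(D, b5): Player I gets 8, best alternative -2; Player II gets 1, best alternative -1. No profitable deviation — NE.
(The remaining 10 profiles each have a profitable deviation by the same check.)

Pure-strategy Nash equilibria: (A, b4); (D, b5)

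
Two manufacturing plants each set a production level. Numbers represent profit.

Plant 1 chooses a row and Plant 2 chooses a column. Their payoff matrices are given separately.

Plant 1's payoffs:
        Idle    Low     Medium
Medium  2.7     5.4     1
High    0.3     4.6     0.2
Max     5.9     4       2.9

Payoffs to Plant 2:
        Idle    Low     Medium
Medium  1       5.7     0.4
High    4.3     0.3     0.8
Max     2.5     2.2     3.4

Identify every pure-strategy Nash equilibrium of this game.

For each player, find the best response to each opponent profile; mutual best responses are the pure NE.
Plant 1 against Idle: payoffs 2.7, 0.3, 5.9 → best response Max.
Plant 1 against Low: payoffs 5.4, 4.6, 4 → best response Medium.
Plant 1 against Medium: payoffs 1, 0.2, 2.9 → best response Max.
Plant 2 against Medium: payoffs 1, 5.7, 0.4 → best response Low.
Plant 2 against High: payoffs 4.3, 0.3, 0.8 → best response Idle.
Plant 2 against Max: payoffs 2.5, 2.2, 3.4 → best response Medium.
Mutual best responses: (Medium, Low); (Max, Medium).

The pure Nash equilibria are (Medium, Low) and (Max, Medium).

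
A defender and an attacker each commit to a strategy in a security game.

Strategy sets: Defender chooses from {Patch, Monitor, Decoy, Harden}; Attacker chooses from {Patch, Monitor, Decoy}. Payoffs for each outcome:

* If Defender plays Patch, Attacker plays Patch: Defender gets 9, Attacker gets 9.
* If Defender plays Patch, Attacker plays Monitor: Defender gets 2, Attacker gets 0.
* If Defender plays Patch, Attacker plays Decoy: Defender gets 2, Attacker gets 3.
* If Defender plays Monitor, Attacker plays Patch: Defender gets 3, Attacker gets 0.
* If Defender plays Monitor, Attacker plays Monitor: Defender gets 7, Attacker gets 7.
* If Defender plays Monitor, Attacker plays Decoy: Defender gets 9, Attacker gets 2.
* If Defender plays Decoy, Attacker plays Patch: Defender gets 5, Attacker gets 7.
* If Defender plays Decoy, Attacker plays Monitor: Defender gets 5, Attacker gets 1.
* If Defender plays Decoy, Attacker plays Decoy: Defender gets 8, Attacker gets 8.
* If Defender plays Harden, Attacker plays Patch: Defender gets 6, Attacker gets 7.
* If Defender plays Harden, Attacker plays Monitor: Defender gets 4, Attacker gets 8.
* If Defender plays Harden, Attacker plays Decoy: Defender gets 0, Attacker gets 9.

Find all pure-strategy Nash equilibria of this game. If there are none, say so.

(Patch, Patch): Defender gets 9, best alternative 6; Attacker gets 9, best alternative 3. No profitable deviation — NE.
(Patch, Monitor): Defender can switch to Monitor (2 → 7). Not NE.
(Patch, Decoy): Defender can switch to Monitor (2 → 9). Not NE.
(Monitor, Patch): Defender can switch to Patch (3 → 9). Not NE.
(Monitor, Monitor): Defender gets 7, best alternative 5; Attacker gets 7, best alternative 2. No profitable deviation — NE.
(Monitor, Decoy): Attacker can switch to Monitor (2 → 7). Not NE.
(Decoy, Patch): Defender can switch to Patch (5 → 9). Not NE.
(Decoy, Monitor): Defender can switch to Monitor (5 → 7). Not NE.
(The remaining 4 profiles each have a profitable deviation by the same check.)

Pure-strategy Nash equilibria: (Patch, Patch) and (Monitor, Monitor)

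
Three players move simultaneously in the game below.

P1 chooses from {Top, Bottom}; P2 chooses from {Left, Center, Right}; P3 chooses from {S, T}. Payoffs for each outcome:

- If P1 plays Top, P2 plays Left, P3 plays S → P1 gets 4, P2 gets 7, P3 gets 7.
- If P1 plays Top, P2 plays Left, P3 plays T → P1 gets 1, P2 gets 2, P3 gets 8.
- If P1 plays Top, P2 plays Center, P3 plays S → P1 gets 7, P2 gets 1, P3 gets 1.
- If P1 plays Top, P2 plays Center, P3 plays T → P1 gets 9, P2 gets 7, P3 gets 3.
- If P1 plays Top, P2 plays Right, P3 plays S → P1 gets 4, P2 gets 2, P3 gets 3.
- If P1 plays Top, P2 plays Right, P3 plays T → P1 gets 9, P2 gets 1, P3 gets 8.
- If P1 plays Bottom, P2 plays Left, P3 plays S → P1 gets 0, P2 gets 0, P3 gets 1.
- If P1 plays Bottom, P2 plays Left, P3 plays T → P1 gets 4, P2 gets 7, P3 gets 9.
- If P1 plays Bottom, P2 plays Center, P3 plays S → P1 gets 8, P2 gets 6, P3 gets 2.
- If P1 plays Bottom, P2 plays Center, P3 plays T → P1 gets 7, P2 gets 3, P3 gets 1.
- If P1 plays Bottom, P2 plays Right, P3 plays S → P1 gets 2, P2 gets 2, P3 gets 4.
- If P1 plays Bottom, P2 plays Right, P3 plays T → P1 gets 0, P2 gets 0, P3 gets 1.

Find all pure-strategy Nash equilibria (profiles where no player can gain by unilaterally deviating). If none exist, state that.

The pure Nash equilibria are (Top, Center, T); (Bottom, Left, T); (Bottom, Center, S).

Mark each player's best response to every combination of opponents' strategies; a profile where every player is best-responding is a pure Nash equilibrium.
P1 against (Left, S): payoffs 4, 0 → best response Top.
P1 against (Left, T): payoffs 1, 4 → best response Bottom.
P1 against (Center, S): payoffs 7, 8 → best response Bottom.
P1 against (Center, T): payoffs 9, 7 → best response Top.
P1 against (Right, S): payoffs 4, 2 → best response Top.
P1 against (Right, T): payoffs 9, 0 → best response Top.
P2 against (Top, S): payoffs 7, 1, 2 → best response Left.
P2 against (Top, T): payoffs 2, 7, 1 → best response Center.
P2 against (Bottom, S): payoffs 0, 6, 2 → best response Center.
P2 against (Bottom, T): payoffs 7, 3, 0 → best response Left.
P3 against (Top, Left): payoffs 7, 8 → best response T.
P3 against (Top, Center): payoffs 1, 3 → best response T.
P3 against (Top, Right): payoffs 3, 8 → best response T.
P3 against (Bottom, Left): payoffs 1, 9 → best response T.
P3 against (Bottom, Center): payoffs 2, 1 → best response S.
P3 against (Bottom, Right): payoffs 4, 1 → best response S.
Mutual best responses: (Top, Center, T); (Bottom, Left, T); (Bottom, Center, S).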